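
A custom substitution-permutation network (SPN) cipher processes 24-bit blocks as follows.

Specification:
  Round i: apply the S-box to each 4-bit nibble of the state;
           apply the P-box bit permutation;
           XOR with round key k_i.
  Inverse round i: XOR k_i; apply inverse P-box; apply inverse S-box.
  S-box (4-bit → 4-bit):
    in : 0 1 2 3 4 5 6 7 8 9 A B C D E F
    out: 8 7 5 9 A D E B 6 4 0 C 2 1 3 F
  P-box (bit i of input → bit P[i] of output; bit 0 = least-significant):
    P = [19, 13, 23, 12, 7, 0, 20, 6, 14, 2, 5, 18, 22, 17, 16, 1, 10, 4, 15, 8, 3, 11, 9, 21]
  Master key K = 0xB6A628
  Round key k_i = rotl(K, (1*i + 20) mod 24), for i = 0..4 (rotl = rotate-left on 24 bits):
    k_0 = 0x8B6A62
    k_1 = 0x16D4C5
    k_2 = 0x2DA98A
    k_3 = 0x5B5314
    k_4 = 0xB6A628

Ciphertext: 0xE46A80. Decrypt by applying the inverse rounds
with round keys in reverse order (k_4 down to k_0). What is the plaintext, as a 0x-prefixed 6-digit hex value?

s_0 = ciphertext = 0xE46A80
s_1 = InvRound(s_0, k_4) = 0xE2E22A
s_2 = InvRound(s_1, k_3) = 0x36B89F
s_3 = InvRound(s_2, k_2) = 0xA48C83
s_4 = InvRound(s_3, k_1) = 0x4A4EBB
s_5 = InvRound(s_4, k_0) = 0xDE2A78

0xDE2A78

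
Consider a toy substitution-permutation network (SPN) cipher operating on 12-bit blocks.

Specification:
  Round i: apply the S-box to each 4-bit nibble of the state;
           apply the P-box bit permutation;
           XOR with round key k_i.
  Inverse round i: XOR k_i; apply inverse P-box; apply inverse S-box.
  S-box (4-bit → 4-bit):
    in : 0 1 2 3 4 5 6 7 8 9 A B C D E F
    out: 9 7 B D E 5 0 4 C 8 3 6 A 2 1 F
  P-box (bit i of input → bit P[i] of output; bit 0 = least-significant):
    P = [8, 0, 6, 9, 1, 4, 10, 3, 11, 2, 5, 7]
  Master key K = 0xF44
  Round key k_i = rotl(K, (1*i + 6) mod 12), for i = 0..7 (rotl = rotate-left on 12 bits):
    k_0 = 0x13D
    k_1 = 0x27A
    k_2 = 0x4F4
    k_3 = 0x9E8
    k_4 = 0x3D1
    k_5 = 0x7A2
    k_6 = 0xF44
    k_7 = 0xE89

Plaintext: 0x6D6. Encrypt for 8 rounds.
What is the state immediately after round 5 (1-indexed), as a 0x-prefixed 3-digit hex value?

s_0 = plaintext = 0x6D6
s_1 = Round(s_0, k_0) = 0x12D
s_2 = Round(s_1, k_1) = 0xA45
s_3 = Round(s_2, k_2) = 0x9A8
s_4 = Round(s_3, k_3) = 0xB3A
s_5 = Round(s_4, k_4) = 0x6FE
s_6 = Round(s_5, k_5) = 0x2B8
s_7 = Round(s_6, k_6) = 0x190
s_8 = Round(s_7, k_7) = 0x5A5

0x6FE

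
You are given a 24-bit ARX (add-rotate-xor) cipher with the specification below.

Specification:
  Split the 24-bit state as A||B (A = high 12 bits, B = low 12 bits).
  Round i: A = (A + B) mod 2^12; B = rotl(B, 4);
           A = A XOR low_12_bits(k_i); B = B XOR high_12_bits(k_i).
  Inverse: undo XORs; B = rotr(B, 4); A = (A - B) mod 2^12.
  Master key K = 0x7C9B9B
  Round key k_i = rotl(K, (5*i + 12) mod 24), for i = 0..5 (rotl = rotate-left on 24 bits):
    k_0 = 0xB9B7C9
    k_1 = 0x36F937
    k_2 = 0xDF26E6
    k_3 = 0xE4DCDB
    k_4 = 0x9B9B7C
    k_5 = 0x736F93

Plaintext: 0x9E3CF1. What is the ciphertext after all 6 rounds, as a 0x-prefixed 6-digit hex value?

s_0 = plaintext = 0x9E3CF1
s_1 = Round(s_0, k_0) = 0x11D487
s_2 = Round(s_1, k_1) = 0xC93B1B
s_3 = Round(s_2, k_2) = 0x148C49
s_4 = Round(s_3, k_3) = 0x14AAD1
s_5 = Round(s_4, k_4) = 0x7674A3
s_6 = Round(s_5, k_5) = 0x399D02

0x399D02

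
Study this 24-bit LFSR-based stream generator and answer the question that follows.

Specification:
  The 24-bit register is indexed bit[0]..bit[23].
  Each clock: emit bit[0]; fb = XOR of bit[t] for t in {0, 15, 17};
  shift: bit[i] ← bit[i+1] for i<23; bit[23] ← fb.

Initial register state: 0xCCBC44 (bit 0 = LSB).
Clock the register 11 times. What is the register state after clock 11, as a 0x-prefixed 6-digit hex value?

reg_0 = 0xCCBC44
clock 1: out=0, reg = 0xE65E22
clock 2: out=0, reg = 0xF32F11
clock 3: out=1, reg = 0x799788
clock 4: out=0, reg = 0xBCCBC4
clock 5: out=0, reg = 0xDE65E2
clock 6: out=0, reg = 0xEF32F1
clock 7: out=1, reg = 0x779978
clock 8: out=0, reg = 0x3BCCBC
clock 9: out=0, reg = 0x1DE65E
clock 10: out=0, reg = 0x8EF32F
clock 11: out=1, reg = 0xC77997

0xC77997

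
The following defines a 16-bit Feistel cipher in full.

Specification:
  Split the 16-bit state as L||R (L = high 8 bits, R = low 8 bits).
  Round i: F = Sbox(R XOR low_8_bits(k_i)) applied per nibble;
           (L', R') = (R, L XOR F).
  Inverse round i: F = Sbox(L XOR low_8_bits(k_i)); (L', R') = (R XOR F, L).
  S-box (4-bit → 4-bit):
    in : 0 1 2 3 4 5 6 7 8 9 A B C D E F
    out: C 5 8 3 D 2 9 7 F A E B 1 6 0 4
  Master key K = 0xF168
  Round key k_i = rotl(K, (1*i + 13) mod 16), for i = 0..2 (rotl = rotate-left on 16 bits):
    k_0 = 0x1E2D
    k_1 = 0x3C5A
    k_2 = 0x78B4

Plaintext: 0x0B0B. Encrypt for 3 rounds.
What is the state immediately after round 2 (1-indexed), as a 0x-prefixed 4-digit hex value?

0x8264

s_0 = plaintext = 0x0B0B
s_1 = Round(s_0, k_0) = 0x0B82
s_2 = Round(s_1, k_1) = 0x8264
s_3 = Round(s_2, k_2) = 0x64EE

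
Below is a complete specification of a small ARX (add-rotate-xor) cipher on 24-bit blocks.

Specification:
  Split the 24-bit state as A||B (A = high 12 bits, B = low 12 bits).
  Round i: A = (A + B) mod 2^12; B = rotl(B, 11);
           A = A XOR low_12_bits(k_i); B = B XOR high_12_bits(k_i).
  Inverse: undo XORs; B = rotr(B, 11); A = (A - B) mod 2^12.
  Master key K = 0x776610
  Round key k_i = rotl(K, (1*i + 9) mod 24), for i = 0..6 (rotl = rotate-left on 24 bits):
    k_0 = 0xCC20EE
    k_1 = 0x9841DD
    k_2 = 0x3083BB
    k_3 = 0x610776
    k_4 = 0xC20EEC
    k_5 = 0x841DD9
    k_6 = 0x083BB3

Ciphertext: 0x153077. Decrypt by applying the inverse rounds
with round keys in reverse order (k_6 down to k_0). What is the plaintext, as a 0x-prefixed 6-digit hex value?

0x02D8AE

s_0 = ciphertext = 0x153077
s_1 = InvRound(s_0, k_6) = 0x8F81E8
s_2 = InvRound(s_1, k_5) = 0x1CE353
s_3 = InvRound(s_2, k_4) = 0x03BEE7
s_4 = InvRound(s_3, k_3) = 0x55E1EF
s_5 = InvRound(s_4, k_2) = 0x1175CE
s_6 = InvRound(s_5, k_1) = 0x835895
s_7 = InvRound(s_6, k_0) = 0x02D8AE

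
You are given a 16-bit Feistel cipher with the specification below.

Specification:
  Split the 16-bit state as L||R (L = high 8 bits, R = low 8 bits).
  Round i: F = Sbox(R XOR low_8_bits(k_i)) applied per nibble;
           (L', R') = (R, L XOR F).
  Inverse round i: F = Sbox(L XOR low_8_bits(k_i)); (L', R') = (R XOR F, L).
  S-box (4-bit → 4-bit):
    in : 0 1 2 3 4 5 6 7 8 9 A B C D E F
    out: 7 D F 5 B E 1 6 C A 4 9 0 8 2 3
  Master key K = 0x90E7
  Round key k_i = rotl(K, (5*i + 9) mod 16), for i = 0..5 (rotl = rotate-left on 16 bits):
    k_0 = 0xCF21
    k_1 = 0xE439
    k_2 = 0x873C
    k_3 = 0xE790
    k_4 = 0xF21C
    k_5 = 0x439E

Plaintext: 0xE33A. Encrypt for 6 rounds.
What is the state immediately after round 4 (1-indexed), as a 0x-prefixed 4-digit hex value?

0x5F4C

s_0 = plaintext = 0xE33A
s_1 = Round(s_0, k_0) = 0x3A3A
s_2 = Round(s_1, k_1) = 0x3A4F
s_3 = Round(s_2, k_2) = 0x4F5F
s_4 = Round(s_3, k_3) = 0x5F4C
s_5 = Round(s_4, k_4) = 0x4CB8
s_6 = Round(s_5, k_5) = 0xB8BD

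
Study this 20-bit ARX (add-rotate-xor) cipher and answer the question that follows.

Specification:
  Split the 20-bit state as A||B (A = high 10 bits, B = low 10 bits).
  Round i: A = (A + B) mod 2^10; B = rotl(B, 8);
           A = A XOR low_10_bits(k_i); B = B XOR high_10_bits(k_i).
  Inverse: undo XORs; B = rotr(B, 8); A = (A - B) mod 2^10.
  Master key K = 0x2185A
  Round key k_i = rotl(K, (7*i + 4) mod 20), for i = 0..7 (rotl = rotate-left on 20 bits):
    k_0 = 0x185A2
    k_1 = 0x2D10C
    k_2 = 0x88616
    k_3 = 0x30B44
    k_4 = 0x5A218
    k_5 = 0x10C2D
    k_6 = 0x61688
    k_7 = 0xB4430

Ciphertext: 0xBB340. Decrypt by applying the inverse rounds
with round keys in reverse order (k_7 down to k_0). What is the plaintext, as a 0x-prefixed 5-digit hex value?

s_0 = ciphertext = 0xBB340
s_1 = InvRound(s_0, k_7) = 0x25E45
s_2 = InvRound(s_1, k_6) = 0xC7303
s_3 = InvRound(s_2, k_5) = 0x8B903
s_4 = InvRound(s_3, k_4) = 0xA29AC
s_5 = InvRound(s_4, k_3) = 0x055B9
s_6 = InvRound(s_5, k_2) = 0xE8263
s_7 = InvRound(s_6, k_1) = 0xD3B5E
s_8 = InvRound(s_7, k_0) = 0x7B4FF

0x7B4FF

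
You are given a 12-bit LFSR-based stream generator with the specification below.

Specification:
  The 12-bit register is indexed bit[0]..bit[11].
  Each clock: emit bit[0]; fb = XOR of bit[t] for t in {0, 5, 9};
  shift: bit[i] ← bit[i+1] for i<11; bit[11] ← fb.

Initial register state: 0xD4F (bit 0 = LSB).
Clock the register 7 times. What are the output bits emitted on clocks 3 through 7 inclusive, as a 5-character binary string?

11001

reg_0 = 0xD4F
clock 1: out=1, reg = 0xEA7
clock 2: out=1, reg = 0xF53
clock 3: out=1, reg = 0x7A9
clock 4: out=1, reg = 0xBD4
clock 5: out=0, reg = 0xDEA
clock 6: out=0, reg = 0xEF5
clock 7: out=1, reg = 0xF7A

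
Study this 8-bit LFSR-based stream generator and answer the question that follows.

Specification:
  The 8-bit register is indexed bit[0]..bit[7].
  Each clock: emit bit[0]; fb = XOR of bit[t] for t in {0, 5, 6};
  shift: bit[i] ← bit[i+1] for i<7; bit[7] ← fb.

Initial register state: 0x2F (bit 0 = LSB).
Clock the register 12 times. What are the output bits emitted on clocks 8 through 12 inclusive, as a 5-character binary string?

00110

reg_0 = 0x2F
clock 1: out=1, reg = 0x17
clock 2: out=1, reg = 0x8B
clock 3: out=1, reg = 0xC5
clock 4: out=1, reg = 0x62
clock 5: out=0, reg = 0x31
clock 6: out=1, reg = 0x18
clock 7: out=0, reg = 0x0C
clock 8: out=0, reg = 0x06
clock 9: out=0, reg = 0x03
clock 10: out=1, reg = 0x81
clock 11: out=1, reg = 0xC0
clock 12: out=0, reg = 0xE0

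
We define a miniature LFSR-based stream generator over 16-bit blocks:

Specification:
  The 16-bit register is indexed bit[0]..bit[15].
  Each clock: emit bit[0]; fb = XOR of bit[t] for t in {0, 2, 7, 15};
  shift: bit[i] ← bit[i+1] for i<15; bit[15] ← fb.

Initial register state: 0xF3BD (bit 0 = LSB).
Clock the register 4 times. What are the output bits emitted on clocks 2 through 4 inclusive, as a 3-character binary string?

reg_0 = 0xF3BD
clock 1: out=1, reg = 0x79DE
clock 2: out=0, reg = 0x3CEF
clock 3: out=1, reg = 0x9E77
clock 4: out=1, reg = 0xCF3B

011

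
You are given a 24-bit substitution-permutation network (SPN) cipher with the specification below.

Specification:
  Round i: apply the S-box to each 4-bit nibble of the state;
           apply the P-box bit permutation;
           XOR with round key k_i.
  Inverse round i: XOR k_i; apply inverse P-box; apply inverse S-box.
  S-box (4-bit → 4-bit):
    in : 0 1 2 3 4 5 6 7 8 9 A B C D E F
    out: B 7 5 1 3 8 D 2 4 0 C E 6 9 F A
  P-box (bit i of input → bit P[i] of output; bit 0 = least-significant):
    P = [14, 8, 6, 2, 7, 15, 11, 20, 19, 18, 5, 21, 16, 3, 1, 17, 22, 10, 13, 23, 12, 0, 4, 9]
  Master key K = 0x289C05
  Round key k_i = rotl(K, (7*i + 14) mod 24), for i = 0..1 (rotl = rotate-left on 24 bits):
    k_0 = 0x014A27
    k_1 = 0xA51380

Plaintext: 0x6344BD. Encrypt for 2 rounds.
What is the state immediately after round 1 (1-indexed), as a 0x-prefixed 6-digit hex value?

0x5C903B

s_0 = plaintext = 0x6344BD
s_1 = Round(s_0, k_0) = 0x5C903B
s_2 = Round(s_1, k_1) = 0x893444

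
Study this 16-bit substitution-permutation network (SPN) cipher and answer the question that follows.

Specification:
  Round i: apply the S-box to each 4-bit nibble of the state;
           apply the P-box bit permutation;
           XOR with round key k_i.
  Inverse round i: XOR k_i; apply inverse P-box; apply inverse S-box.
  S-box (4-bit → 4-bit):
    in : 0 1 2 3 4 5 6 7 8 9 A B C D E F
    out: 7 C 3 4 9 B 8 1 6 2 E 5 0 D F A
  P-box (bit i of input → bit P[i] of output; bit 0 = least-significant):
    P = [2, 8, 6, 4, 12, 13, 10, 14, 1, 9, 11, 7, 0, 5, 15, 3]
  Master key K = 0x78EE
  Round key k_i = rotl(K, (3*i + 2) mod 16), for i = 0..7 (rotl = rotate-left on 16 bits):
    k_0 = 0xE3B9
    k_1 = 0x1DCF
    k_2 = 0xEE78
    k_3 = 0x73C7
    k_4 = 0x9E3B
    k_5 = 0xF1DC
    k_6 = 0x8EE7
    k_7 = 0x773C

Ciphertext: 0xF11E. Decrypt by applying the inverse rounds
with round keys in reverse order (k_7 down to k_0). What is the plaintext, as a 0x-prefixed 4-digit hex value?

s_0 = ciphertext = 0xF11E
s_1 = InvRound(s_0, k_7) = 0x823C
s_2 = InvRound(s_1, k_6) = 0x4D31
s_3 = InvRound(s_2, k_5) = 0xE10B
s_4 = InvRound(s_3, k_4) = 0x98EF
s_5 = InvRound(s_4, k_3) = 0xA8F9
s_6 = InvRound(s_5, k_2) = 0x7F1C
s_7 = InvRound(s_6, k_1) = 0x75F1
s_8 = InvRound(s_7, k_0) = 0x19B3

0x19B3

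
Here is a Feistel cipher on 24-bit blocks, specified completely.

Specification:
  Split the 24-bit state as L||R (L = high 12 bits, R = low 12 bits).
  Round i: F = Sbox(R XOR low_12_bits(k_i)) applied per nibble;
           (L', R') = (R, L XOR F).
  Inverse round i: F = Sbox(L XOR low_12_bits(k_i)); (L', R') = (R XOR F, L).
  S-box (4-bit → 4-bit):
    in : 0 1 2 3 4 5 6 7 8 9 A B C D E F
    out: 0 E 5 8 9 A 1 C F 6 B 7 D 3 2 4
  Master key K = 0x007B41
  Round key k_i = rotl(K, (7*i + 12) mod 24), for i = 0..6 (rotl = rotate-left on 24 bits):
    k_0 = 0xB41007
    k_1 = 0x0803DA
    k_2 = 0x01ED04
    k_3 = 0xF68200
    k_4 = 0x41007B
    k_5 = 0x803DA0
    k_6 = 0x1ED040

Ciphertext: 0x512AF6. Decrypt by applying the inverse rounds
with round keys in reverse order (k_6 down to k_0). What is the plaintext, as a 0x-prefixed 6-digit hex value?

s_0 = ciphertext = 0x512AF6
s_1 = InvRound(s_0, k_6) = 0x053512
s_2 = InvRound(s_1, k_5) = 0x65A053
s_3 = InvRound(s_2, k_4) = 0x10D65A
s_4 = InvRound(s_3, k_3) = 0xE5910D
s_5 = InvRound(s_4, k_2) = 0x9AEE59
s_6 = InvRound(s_5, k_1) = 0x5909AE
s_7 = InvRound(s_6, k_0) = 0x3C2590

0x3C2590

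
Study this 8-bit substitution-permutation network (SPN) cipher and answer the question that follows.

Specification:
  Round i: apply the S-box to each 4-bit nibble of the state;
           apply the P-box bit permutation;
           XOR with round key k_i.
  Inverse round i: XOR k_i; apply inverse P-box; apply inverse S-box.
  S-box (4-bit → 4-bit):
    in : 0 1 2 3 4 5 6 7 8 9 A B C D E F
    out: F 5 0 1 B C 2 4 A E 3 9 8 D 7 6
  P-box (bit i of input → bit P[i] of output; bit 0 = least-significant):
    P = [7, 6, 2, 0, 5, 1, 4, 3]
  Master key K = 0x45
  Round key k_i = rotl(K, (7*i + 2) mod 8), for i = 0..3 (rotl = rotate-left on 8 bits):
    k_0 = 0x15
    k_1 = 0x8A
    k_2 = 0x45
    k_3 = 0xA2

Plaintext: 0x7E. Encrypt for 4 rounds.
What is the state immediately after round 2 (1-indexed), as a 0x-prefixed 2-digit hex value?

s_0 = plaintext = 0x7E
s_1 = Round(s_0, k_0) = 0xC1
s_2 = Round(s_1, k_1) = 0x06
s_3 = Round(s_2, k_2) = 0x3F
s_4 = Round(s_3, k_3) = 0xC6

0x06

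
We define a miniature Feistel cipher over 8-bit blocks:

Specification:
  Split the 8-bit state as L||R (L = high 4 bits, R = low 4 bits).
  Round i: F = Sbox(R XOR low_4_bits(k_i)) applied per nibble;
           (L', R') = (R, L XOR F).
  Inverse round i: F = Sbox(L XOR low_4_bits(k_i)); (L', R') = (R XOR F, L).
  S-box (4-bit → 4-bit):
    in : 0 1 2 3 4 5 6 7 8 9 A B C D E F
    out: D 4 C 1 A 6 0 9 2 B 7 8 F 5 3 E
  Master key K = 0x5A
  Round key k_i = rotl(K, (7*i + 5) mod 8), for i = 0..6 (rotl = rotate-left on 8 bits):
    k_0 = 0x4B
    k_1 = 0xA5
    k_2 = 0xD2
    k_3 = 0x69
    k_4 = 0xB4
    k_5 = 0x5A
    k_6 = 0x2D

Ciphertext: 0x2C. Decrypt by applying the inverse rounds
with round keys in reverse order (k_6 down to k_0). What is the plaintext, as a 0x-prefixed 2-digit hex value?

s_0 = ciphertext = 0x2C
s_1 = InvRound(s_0, k_6) = 0x22
s_2 = InvRound(s_1, k_5) = 0x02
s_3 = InvRound(s_2, k_4) = 0x80
s_4 = InvRound(s_3, k_3) = 0x48
s_5 = InvRound(s_4, k_2) = 0x84
s_6 = InvRound(s_5, k_1) = 0x18
s_7 = InvRound(s_6, k_0) = 0xF1

0xF1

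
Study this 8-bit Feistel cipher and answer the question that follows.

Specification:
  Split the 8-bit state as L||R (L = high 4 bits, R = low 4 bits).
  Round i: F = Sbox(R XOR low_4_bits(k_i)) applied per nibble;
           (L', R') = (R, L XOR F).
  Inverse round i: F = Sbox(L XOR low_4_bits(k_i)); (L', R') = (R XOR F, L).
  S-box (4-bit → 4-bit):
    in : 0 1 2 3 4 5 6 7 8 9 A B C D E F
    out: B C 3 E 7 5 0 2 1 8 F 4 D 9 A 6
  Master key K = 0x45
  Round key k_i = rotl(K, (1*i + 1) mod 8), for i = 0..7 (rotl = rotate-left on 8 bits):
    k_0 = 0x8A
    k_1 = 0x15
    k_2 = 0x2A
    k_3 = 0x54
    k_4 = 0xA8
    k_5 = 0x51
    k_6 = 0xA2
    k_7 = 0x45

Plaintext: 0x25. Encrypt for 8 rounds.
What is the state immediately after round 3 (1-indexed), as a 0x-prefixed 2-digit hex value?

0x9A

s_0 = plaintext = 0x25
s_1 = Round(s_0, k_0) = 0x54
s_2 = Round(s_1, k_1) = 0x49
s_3 = Round(s_2, k_2) = 0x9A
s_4 = Round(s_3, k_3) = 0xA3
s_5 = Round(s_4, k_4) = 0x3E
s_6 = Round(s_5, k_5) = 0xE5
s_7 = Round(s_6, k_6) = 0x5C
s_8 = Round(s_7, k_7) = 0xCD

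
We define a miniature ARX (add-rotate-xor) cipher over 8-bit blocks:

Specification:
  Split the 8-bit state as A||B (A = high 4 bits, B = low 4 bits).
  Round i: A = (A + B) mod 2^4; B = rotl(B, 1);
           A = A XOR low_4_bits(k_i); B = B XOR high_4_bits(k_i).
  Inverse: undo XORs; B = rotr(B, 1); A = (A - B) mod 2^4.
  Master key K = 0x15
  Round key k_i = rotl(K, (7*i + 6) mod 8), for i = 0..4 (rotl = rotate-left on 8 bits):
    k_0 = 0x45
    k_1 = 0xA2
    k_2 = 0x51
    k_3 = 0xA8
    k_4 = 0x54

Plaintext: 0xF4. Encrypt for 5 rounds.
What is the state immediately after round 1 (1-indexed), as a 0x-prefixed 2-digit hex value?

s_0 = plaintext = 0xF4
s_1 = Round(s_0, k_0) = 0x6C
s_2 = Round(s_1, k_1) = 0x03
s_3 = Round(s_2, k_2) = 0x23
s_4 = Round(s_3, k_3) = 0xDC
s_5 = Round(s_4, k_4) = 0xDC

0x6C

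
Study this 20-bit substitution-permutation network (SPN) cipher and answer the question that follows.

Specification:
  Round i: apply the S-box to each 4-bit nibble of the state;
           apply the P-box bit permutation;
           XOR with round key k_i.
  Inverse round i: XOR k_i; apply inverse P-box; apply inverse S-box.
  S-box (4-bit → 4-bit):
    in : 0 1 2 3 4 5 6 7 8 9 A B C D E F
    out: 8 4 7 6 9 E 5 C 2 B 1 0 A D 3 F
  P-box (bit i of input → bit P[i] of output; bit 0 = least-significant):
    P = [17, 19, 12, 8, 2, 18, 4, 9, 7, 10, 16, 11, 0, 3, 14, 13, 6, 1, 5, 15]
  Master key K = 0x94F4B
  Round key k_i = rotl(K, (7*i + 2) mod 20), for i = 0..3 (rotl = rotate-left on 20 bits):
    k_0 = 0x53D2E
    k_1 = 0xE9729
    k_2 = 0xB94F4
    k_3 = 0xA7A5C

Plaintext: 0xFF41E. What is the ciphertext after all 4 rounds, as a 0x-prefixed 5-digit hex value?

0x78DF6

s_0 = plaintext = 0xFF41E
s_1 = Round(s_0, k_0) = 0xFD5D5
s_2 = Round(s_1, k_1) = 0x7685E
s_3 = Round(s_2, k_2) = 0x552C5
s_4 = Round(s_3, k_3) = 0x78DF6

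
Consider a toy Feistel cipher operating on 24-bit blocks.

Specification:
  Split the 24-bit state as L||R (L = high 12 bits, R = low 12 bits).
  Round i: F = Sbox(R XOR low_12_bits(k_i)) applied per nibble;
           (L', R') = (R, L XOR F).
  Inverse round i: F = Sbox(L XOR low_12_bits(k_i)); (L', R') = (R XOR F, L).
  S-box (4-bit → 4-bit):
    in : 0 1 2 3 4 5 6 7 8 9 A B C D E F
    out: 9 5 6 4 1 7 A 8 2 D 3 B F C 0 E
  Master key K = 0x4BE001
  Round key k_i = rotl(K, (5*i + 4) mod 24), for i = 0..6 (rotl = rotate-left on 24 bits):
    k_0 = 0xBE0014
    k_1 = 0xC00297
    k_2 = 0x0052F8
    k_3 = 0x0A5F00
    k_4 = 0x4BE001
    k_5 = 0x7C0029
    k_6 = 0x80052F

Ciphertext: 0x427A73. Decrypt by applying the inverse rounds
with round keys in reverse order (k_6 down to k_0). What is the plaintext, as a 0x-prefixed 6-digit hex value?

0x8E7B86

s_0 = ciphertext = 0x427A73
s_1 = InvRound(s_0, k_6) = 0xFE1427
s_2 = InvRound(s_1, k_5) = 0xAD5FE1
s_3 = InvRound(s_2, k_4) = 0xC20AD5
s_4 = InvRound(s_3, k_3) = 0xEBCC20
s_5 = InvRound(s_4, k_2) = 0x331EBC
s_6 = InvRound(s_5, k_1) = 0xB86331
s_7 = InvRound(s_6, k_0) = 0x8E7B86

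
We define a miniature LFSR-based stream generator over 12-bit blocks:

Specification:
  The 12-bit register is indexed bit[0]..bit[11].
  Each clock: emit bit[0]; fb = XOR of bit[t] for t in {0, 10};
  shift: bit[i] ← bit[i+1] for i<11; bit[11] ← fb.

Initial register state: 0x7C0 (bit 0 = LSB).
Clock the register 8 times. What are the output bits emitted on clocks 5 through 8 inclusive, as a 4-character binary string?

0011

reg_0 = 0x7C0
clock 1: out=0, reg = 0xBE0
clock 2: out=0, reg = 0x5F0
clock 3: out=0, reg = 0xAF8
clock 4: out=0, reg = 0x57C
clock 5: out=0, reg = 0xABE
clock 6: out=0, reg = 0x55F
clock 7: out=1, reg = 0x2AF
clock 8: out=1, reg = 0x957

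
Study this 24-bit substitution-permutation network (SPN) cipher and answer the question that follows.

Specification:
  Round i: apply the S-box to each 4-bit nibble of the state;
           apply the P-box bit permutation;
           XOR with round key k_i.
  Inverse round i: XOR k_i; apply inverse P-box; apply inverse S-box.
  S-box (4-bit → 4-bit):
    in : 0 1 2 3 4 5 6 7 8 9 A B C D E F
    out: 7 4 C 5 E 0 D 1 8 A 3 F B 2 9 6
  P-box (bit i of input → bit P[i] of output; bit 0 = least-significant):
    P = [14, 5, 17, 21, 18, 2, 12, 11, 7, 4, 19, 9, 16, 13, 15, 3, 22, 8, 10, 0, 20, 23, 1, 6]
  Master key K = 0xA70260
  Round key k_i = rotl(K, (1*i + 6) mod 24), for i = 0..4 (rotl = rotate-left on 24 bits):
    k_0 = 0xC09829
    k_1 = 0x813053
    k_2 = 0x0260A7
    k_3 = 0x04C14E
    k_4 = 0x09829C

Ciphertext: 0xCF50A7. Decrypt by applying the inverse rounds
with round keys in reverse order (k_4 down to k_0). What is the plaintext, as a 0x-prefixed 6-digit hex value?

0xBE61B7

s_0 = ciphertext = 0xCF50A7
s_1 = InvRound(s_0, k_4) = 0xFE2930
s_2 = InvRound(s_1, k_3) = 0xB74F9B
s_3 = InvRound(s_2, k_2) = 0xAFC9C9
s_4 = InvRound(s_3, k_1) = 0x1D4066
s_5 = InvRound(s_4, k_0) = 0xBE61B7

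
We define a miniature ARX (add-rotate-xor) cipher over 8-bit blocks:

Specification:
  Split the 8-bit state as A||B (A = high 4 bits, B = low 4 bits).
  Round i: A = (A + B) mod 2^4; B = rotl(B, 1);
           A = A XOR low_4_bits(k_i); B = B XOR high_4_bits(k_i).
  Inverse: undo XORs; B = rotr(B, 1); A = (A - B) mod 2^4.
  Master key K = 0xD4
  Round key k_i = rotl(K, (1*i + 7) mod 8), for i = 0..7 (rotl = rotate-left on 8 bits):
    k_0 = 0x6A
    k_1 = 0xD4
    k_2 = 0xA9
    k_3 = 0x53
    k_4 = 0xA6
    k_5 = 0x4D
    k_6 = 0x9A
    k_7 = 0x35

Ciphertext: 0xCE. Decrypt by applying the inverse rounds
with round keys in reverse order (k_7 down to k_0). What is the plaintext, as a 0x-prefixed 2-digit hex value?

s_0 = ciphertext = 0xCE
s_1 = InvRound(s_0, k_7) = 0xBE
s_2 = InvRound(s_1, k_6) = 0x6B
s_3 = InvRound(s_2, k_5) = 0xCF
s_4 = InvRound(s_3, k_4) = 0x0A
s_5 = InvRound(s_4, k_3) = 0x4F
s_6 = InvRound(s_5, k_2) = 0x3A
s_7 = InvRound(s_6, k_1) = 0xCB
s_8 = InvRound(s_7, k_0) = 0x8E

0x8E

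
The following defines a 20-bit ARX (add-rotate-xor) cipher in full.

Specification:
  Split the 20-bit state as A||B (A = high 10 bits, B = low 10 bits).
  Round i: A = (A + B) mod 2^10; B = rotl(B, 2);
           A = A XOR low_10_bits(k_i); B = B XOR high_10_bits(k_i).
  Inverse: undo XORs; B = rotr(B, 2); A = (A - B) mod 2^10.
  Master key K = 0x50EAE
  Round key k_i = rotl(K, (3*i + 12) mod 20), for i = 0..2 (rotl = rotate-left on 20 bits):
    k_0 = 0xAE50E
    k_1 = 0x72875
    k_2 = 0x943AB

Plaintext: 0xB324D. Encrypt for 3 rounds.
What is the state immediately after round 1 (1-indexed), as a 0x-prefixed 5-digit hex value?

0x05F8F

s_0 = plaintext = 0xB324D
s_1 = Round(s_0, k_0) = 0x05F8F
s_2 = Round(s_1, k_1) = 0xF4FF5
s_3 = Round(s_2, k_2) = 0x18D87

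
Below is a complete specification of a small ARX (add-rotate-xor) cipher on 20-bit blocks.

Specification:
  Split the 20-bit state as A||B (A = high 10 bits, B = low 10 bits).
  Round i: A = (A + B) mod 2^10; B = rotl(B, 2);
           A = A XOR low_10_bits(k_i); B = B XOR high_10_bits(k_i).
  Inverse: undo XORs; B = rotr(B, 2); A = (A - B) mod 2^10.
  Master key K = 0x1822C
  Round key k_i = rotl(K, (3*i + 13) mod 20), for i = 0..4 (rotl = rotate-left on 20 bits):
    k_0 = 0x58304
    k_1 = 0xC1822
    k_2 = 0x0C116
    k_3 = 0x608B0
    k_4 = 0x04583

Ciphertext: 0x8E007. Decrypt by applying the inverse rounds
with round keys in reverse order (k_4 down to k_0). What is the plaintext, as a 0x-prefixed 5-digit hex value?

s_0 = ciphertext = 0x8E007
s_1 = InvRound(s_0, k_4) = 0x6DA05
s_2 = InvRound(s_1, k_3) = 0x497E1
s_3 = InvRound(s_2, k_2) = 0x8FDF4
s_4 = InvRound(s_3, k_1) = 0xD86BC
s_5 = InvRound(s_4, k_0) = 0xDB8F7

0xDB8F7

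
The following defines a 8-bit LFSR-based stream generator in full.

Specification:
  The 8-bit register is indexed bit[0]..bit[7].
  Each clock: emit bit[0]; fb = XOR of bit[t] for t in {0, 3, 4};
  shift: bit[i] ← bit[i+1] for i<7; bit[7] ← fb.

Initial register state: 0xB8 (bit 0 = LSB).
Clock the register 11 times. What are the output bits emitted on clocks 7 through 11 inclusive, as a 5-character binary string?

reg_0 = 0xB8
clock 1: out=0, reg = 0x5C
clock 2: out=0, reg = 0x2E
clock 3: out=0, reg = 0x97
clock 4: out=1, reg = 0x4B
clock 5: out=1, reg = 0x25
clock 6: out=1, reg = 0x92
clock 7: out=0, reg = 0xC9
clock 8: out=1, reg = 0x64
clock 9: out=0, reg = 0x32
clock 10: out=0, reg = 0x99
clock 11: out=1, reg = 0xCC

01001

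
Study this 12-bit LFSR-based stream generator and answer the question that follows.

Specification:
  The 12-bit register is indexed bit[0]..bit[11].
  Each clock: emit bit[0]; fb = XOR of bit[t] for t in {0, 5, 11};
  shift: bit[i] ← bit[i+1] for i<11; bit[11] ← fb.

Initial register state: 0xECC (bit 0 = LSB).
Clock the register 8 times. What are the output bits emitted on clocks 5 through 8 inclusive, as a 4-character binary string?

0011

reg_0 = 0xECC
clock 1: out=0, reg = 0xF66
clock 2: out=0, reg = 0x7B3
clock 3: out=1, reg = 0x3D9
clock 4: out=1, reg = 0x9EC
clock 5: out=0, reg = 0x4F6
clock 6: out=0, reg = 0xA7B
clock 7: out=1, reg = 0xD3D
clock 8: out=1, reg = 0xE9E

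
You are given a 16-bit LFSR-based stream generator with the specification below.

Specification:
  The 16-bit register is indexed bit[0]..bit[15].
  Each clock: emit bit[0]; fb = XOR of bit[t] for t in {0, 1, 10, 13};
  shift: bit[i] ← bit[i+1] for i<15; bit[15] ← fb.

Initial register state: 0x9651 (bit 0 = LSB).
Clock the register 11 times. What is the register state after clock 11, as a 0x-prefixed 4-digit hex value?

reg_0 = 0x9651
clock 1: out=1, reg = 0x4B28
clock 2: out=0, reg = 0x2594
clock 3: out=0, reg = 0x12CA
clock 4: out=0, reg = 0x8965
clock 5: out=1, reg = 0xC4B2
clock 6: out=0, reg = 0x6259
clock 7: out=1, reg = 0x312C
clock 8: out=0, reg = 0x9896
clock 9: out=0, reg = 0xCC4B
clock 10: out=1, reg = 0xE625
clock 11: out=1, reg = 0xF312

0xF312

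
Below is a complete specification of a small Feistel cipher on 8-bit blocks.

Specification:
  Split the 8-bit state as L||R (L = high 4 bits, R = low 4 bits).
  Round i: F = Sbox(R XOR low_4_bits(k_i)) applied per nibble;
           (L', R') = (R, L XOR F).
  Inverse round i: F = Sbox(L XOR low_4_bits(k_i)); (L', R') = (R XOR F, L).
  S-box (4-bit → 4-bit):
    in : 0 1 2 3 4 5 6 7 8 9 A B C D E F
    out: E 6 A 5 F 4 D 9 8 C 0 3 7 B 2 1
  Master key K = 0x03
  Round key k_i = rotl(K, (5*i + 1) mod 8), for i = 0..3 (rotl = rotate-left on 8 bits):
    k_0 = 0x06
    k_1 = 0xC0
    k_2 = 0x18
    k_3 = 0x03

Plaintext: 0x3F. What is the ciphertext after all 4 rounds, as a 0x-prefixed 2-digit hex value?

0x28

s_0 = plaintext = 0x3F
s_1 = Round(s_0, k_0) = 0xFF
s_2 = Round(s_1, k_1) = 0xFE
s_3 = Round(s_2, k_2) = 0xE2
s_4 = Round(s_3, k_3) = 0x28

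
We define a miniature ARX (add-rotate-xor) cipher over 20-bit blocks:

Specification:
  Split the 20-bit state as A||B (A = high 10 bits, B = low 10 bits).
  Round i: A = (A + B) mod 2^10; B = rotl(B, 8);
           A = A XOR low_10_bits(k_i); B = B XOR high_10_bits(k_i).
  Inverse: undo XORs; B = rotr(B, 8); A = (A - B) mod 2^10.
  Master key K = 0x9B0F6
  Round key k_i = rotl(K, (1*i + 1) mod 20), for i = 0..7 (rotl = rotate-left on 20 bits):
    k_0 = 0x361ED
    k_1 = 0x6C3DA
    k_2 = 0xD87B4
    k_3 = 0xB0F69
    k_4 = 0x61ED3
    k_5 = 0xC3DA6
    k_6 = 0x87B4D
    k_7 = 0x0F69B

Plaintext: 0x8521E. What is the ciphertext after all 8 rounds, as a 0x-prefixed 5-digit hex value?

s_0 = plaintext = 0x8521E
s_1 = Round(s_0, k_0) = 0x77E5F
s_2 = Round(s_1, k_1) = 0xF9227
s_3 = Round(s_2, k_2) = 0x6FCE8
s_4 = Round(s_3, k_3) = 0x73AF9
s_5 = Round(s_4, k_4) = 0x85039
s_6 = Round(s_5, k_5) = 0xFAE01
s_7 = Round(s_6, k_6) = 0xA879E
s_8 = Round(s_7, k_7) = 0x292DA

0x292DA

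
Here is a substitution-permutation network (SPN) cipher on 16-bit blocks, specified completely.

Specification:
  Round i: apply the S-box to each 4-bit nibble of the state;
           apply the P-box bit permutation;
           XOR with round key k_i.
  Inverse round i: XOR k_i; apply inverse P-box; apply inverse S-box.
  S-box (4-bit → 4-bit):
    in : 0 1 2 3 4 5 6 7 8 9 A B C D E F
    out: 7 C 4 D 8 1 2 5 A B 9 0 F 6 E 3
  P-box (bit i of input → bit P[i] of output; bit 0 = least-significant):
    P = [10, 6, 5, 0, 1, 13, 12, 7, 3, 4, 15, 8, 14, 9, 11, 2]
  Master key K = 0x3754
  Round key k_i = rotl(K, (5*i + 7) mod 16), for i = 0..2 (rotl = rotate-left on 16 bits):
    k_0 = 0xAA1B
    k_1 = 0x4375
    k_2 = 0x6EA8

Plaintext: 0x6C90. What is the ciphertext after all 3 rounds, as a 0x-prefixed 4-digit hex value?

0x5F33

s_0 = plaintext = 0x6C90
s_1 = Round(s_0, k_0) = 0x0DE1
s_2 = Round(s_1, k_1) = 0xB9C4
s_3 = Round(s_2, k_2) = 0x5F33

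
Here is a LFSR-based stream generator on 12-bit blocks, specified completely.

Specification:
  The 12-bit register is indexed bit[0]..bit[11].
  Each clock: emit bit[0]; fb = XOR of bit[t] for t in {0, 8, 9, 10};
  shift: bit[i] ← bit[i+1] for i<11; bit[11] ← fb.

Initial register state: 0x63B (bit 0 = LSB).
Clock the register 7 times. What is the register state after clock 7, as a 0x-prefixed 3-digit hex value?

reg_0 = 0x63B
clock 1: out=1, reg = 0xB1D
clock 2: out=1, reg = 0xD8E
clock 3: out=0, reg = 0x6C7
clock 4: out=1, reg = 0xB63
clock 5: out=1, reg = 0xDB1
clock 6: out=1, reg = 0xED8
clock 7: out=0, reg = 0x76C

0x76C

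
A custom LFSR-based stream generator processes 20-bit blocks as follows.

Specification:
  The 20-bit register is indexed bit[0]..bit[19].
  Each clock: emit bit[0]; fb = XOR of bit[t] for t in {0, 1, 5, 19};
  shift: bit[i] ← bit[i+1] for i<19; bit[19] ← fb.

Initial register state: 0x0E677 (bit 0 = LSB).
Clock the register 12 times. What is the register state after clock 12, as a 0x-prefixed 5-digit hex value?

0x1D50E

reg_0 = 0x0E677
clock 1: out=1, reg = 0x8733B
clock 2: out=1, reg = 0x4399D
clock 3: out=1, reg = 0xA1CCE
clock 4: out=0, reg = 0x50E67
clock 5: out=1, reg = 0xA8733
clock 6: out=1, reg = 0x54399
clock 7: out=1, reg = 0xAA1CC
clock 8: out=0, reg = 0xD50E6
clock 9: out=0, reg = 0xEA873
clock 10: out=1, reg = 0x75439
clock 11: out=1, reg = 0x3AA1C
clock 12: out=0, reg = 0x1D50E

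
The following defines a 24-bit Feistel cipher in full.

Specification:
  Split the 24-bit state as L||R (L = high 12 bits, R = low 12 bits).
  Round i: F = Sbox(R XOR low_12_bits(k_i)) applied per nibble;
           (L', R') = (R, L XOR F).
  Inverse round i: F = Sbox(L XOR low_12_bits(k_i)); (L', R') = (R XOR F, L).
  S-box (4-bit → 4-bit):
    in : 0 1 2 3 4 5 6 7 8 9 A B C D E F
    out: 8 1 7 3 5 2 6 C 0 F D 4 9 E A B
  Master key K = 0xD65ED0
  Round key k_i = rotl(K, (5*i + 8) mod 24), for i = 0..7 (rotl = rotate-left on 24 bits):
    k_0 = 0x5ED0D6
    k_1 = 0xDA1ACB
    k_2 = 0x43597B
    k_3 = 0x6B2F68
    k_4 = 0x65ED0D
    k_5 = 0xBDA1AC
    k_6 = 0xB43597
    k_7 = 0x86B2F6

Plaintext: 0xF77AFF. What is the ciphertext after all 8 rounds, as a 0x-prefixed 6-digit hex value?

0x4E3CD7

s_0 = plaintext = 0xF77AFF
s_1 = Round(s_0, k_0) = 0xAFF208
s_2 = Round(s_1, k_1) = 0x208A6C
s_3 = Round(s_2, k_2) = 0xA6C114
s_4 = Round(s_3, k_3) = 0x1140A5
s_5 = Round(s_4, k_4) = 0x0A5FC4
s_6 = Round(s_5, k_5) = 0xFC4AC5
s_7 = Round(s_6, k_6) = 0xAC54E3
s_8 = Round(s_7, k_7) = 0x4E3CD7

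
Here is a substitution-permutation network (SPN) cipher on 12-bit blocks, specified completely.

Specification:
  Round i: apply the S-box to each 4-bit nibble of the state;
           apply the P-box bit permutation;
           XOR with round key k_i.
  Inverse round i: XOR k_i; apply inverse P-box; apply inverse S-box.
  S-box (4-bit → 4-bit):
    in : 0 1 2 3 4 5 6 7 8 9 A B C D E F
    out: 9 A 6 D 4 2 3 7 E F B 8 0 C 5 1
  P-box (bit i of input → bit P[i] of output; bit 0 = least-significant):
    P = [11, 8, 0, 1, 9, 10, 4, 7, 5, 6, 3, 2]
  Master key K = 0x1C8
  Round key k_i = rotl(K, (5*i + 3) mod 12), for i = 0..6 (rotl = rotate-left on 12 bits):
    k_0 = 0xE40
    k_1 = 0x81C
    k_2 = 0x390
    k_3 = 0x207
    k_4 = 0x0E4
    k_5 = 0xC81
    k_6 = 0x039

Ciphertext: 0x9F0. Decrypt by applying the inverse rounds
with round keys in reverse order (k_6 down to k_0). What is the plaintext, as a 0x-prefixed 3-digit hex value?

s_0 = ciphertext = 0x9F0
s_1 = InvRound(s_0, k_6) = 0x2B7
s_2 = InvRound(s_1, k_5) = 0x070
s_3 = InvRound(s_2, k_4) = 0xBDC
s_4 = InvRound(s_3, k_3) = 0x2D9
s_5 = InvRound(s_4, k_2) = 0x2C2
s_6 = InvRound(s_5, k_1) = 0x830
s_7 = InvRound(s_6, k_0) = 0x67C

0x67C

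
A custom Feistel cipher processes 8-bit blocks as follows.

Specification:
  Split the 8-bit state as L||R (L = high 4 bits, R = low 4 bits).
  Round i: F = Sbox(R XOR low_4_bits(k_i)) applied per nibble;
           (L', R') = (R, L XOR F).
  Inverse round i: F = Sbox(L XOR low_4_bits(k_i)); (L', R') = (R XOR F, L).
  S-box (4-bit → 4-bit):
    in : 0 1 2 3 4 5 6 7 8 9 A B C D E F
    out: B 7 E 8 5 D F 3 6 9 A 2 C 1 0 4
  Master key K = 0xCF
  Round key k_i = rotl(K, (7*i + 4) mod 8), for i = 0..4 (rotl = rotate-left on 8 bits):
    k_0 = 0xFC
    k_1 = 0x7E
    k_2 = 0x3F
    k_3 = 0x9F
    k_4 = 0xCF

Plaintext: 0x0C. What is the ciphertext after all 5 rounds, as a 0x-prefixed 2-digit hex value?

s_0 = plaintext = 0x0C
s_1 = Round(s_0, k_0) = 0xCB
s_2 = Round(s_1, k_1) = 0xB1
s_3 = Round(s_2, k_2) = 0x1B
s_4 = Round(s_3, k_3) = 0xB4
s_5 = Round(s_4, k_4) = 0x49

0x49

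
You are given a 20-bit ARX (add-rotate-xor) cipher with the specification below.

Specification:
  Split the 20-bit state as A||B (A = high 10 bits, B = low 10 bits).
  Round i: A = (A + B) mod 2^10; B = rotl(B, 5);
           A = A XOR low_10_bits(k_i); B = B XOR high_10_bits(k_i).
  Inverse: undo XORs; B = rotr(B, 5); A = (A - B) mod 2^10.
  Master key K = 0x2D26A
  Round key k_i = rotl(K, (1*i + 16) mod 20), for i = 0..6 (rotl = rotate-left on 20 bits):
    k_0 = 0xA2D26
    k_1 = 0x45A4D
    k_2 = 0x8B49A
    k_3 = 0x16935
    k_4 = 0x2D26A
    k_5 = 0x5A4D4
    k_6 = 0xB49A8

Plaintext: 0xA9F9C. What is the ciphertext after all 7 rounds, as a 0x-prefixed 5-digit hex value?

0x559FD

s_0 = plaintext = 0xA9F9C
s_1 = Round(s_0, k_0) = 0xD9517
s_2 = Round(s_1, k_1) = 0x8C7FE
s_3 = Round(s_2, k_2) = 0xAD5F2
s_4 = Round(s_3, k_3) = 0x64A15
s_5 = Round(s_4, k_4) = 0x73604
s_6 = Round(s_5, k_5) = 0xC15F9
s_7 = Round(s_6, k_6) = 0x559FD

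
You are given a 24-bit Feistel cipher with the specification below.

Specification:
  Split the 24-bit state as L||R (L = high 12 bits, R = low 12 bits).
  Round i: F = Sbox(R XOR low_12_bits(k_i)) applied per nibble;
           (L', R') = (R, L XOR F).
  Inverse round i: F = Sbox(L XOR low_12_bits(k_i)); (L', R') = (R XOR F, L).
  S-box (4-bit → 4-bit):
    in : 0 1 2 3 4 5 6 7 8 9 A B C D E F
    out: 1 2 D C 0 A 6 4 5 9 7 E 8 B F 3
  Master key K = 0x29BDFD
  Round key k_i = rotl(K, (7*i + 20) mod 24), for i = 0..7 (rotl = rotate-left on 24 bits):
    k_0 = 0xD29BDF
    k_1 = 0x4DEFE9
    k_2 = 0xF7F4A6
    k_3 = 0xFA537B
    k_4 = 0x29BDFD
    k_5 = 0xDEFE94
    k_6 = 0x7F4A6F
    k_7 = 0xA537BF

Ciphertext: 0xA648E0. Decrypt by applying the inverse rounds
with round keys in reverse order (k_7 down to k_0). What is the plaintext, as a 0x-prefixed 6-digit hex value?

s_0 = ciphertext = 0xA648E0
s_1 = InvRound(s_0, k_7) = 0x35EA64
s_2 = InvRound(s_1, k_6) = 0x3A635E
s_3 = InvRound(s_2, k_5) = 0x8933A6
s_4 = InvRound(s_3, k_4) = 0x9C9893
s_5 = InvRound(s_4, k_3) = 0xF7E9C9
s_6 = InvRound(s_5, k_2) = 0x77CF7E
s_7 = InvRound(s_6, k_1) = 0xAE477C
s_8 = InvRound(s_7, k_0) = 0x5B2AE4

0x5B2AE4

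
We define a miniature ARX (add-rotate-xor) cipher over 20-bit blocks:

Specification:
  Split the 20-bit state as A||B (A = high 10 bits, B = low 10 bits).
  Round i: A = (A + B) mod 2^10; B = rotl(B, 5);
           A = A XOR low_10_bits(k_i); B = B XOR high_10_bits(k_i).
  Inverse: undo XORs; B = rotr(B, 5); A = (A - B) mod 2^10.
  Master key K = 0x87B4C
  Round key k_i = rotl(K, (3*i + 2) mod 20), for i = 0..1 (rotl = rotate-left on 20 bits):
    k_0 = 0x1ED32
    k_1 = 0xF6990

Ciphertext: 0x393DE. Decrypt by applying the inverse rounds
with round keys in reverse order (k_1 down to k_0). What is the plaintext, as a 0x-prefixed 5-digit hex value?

0x97F67

s_0 = ciphertext = 0x393DE
s_1 = InvRound(s_0, k_1) = 0x3D080
s_2 = InvRound(s_1, k_0) = 0x97F67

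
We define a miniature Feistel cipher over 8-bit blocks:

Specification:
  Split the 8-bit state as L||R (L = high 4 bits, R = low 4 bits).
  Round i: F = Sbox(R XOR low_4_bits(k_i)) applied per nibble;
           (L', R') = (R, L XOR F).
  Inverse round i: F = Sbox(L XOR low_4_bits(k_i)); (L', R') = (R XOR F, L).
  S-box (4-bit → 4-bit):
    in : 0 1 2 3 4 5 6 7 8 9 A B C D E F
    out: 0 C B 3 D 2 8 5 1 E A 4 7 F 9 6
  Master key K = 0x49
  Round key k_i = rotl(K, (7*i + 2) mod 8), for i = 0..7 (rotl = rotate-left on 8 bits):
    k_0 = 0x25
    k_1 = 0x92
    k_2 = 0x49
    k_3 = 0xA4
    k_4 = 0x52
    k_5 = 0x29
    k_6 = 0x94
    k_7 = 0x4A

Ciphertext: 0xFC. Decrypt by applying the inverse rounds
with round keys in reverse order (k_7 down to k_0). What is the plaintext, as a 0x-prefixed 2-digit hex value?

0xCA

s_0 = ciphertext = 0xFC
s_1 = InvRound(s_0, k_7) = 0xEF
s_2 = InvRound(s_1, k_6) = 0x5E
s_3 = InvRound(s_2, k_5) = 0x95
s_4 = InvRound(s_3, k_4) = 0x19
s_5 = InvRound(s_4, k_3) = 0xB1
s_6 = InvRound(s_5, k_2) = 0xAB
s_7 = InvRound(s_6, k_1) = 0xAA
s_8 = InvRound(s_7, k_0) = 0xCA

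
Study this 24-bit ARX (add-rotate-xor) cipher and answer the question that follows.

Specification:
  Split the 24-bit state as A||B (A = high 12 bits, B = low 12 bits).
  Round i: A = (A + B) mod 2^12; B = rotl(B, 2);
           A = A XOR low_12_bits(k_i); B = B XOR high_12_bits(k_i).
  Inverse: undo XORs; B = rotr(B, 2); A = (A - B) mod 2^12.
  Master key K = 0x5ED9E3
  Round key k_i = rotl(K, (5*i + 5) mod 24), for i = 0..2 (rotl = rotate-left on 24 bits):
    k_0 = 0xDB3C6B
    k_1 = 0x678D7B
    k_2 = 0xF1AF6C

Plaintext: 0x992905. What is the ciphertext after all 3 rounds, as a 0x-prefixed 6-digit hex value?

s_0 = plaintext = 0x992905
s_1 = Round(s_0, k_0) = 0xEFC9A5
s_2 = Round(s_1, k_1) = 0x5DA0EE
s_3 = Round(s_2, k_2) = 0x9A4CA2

0x9A4CA2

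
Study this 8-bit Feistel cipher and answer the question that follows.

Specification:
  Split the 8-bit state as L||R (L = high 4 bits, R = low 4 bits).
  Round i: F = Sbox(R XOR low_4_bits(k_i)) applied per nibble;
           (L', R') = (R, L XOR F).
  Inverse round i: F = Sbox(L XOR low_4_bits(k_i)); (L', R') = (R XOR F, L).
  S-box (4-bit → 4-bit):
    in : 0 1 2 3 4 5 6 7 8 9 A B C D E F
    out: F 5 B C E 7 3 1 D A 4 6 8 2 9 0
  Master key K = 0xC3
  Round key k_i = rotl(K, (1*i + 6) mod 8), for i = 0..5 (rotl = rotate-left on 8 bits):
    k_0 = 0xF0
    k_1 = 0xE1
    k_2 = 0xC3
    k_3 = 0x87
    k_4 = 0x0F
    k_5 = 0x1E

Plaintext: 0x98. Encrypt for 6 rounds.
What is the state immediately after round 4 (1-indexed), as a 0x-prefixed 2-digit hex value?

s_0 = plaintext = 0x98
s_1 = Round(s_0, k_0) = 0x84
s_2 = Round(s_1, k_1) = 0x4F
s_3 = Round(s_2, k_2) = 0xFC
s_4 = Round(s_3, k_3) = 0xC9
s_5 = Round(s_4, k_4) = 0x9F
s_6 = Round(s_5, k_5) = 0xFC

0xC9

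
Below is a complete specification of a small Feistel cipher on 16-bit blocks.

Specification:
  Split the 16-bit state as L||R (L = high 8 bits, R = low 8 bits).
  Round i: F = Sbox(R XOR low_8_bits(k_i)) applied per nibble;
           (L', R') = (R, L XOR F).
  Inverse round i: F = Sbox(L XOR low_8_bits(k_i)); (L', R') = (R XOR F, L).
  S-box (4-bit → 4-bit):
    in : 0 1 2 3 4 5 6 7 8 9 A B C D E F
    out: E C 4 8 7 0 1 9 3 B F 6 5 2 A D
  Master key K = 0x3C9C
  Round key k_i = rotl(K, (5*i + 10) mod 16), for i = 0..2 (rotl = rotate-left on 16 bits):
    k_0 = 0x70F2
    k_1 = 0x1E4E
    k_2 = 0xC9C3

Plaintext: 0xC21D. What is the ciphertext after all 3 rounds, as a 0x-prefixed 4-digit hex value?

s_0 = plaintext = 0xC21D
s_1 = Round(s_0, k_0) = 0x1D6F
s_2 = Round(s_1, k_1) = 0x6F51
s_3 = Round(s_2, k_2) = 0x51DB

0x51DB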